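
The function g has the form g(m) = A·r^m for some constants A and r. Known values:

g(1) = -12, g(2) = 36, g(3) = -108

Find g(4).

Consecutive ratio: 36/(-12) = -3, and -108/36 = -3, so r = -3.
Then A·(-3)^1 = -12 gives A = 4, and g(m) = 4·(-3)^m.
g(4) = 4·(-3)^4 = 324.

324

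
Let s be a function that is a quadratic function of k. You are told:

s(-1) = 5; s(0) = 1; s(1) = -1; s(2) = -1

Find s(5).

11

First differences: -4, -2, 0. Second differences: 2, 2.
Level-2 differences are constant, so s has degree 2.
Fitting a degree-2 polynomial gives s(k) = k² - 3k + 1.
Then s(5) = 11.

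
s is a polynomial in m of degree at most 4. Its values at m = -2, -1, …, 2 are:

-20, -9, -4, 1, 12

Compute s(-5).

First differences: 11, 5, 5, 11. Second differences: -6, 0, 6. Third differences: 6, 6.
Level-3 differences are constant, so s has degree 3.
Fitting a degree-3 polynomial gives s(m) = m³ + 4m - 4.
Then s(-5) = -149.

-149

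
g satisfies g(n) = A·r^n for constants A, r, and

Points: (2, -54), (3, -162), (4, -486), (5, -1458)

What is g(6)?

Consecutive ratio: -162/(-54) = 3, and -486/(-162) = 3, so r = 3.
Then A·3^2 = -54 gives A = -6, and g(n) = -6·3^n.
g(6) = -6·3^6 = -4374.

-4374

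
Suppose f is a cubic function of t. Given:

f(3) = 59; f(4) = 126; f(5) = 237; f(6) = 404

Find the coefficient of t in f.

Write f(t) = at³ + bt² + ct + d; the 4 given values yield a linear system in the 4 coefficients.
Solving, f(t) = 2t³ - 2t² + 7t + 2.
The coefficient of t is 7.

7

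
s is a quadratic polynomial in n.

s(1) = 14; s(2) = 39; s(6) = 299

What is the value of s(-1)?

12

Write s(n) = an² + bn + c; the 3 given values yield a linear system in the 3 coefficients.
Solving, s(n) = 8n² + n + 5.
Then s(-1) = 12.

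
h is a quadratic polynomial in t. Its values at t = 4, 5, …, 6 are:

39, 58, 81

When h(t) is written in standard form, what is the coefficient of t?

1

Write h(t) = at² + bt + c; the 3 given values yield a linear system in the 3 coefficients.
Solving, h(t) = 2t² + t + 3.
The coefficient of t is 1.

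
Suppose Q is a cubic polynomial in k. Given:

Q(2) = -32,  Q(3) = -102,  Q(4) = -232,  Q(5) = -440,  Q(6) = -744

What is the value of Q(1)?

-4

First differences: -70, -130, -208, -304. Second differences: -60, -78, -96. Third differences: -18, -18.
Level-3 differences are constant, so Q has degree 3.
Fitting a degree-3 polynomial gives Q(k) = -3k³ - 3k² + 2k.
Then Q(1) = -4.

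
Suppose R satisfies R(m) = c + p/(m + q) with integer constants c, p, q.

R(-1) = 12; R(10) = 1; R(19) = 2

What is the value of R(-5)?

(R(m) − c)(m + q) = p for each data point; the three points give a linear system in c and q, then p follows.
Solving: c = 3, q = -1, p = -18, so R(m) = 3 − 18/(m − 1).
Then R(-5) = 3 − 18/(-6) = 6.

6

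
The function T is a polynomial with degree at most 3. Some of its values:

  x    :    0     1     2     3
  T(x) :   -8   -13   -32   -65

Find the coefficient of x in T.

2

Write T(x) = ax³ + bx² + cx + d; the 4 given values yield a linear system in the 4 coefficients.
Solving, the leading coefficient vanishes, and T(x) = -7x² + 2x - 8.
The coefficient of x is 2.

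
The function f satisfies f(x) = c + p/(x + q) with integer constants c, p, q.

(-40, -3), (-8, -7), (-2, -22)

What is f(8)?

(f(x) − c)(x + q) = p for each data point; the three points give a linear system in c and q, then p follows.
Solving: c = -2, q = 0, p = 40, so f(x) = -2 + 40/(x + 0).
Then f(8) = -2 + 40/8 = 3.

3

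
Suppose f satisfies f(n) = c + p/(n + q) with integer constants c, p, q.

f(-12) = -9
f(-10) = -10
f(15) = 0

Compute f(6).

6

(f(n) − c)(n + q) = p for each data point; the three points give a linear system in c and q, then p follows.
Solving: c = -4, q = 0, p = 60, so f(n) = -4 + 60/(n + 0).
Then f(6) = -4 + 60/6 = 6.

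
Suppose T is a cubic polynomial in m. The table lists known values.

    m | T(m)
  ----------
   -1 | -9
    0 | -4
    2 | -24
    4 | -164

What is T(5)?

Write T(m) = am³ + bm² + cm + d; the 4 given values yield a linear system in the 4 coefficients.
Solving, T(m) = -2m³ - 3m² + 4m - 4.
Then T(5) = -309.

-309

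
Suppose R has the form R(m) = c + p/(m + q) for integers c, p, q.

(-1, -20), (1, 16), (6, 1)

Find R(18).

-1

(R(m) − c)(m + q) = p for each data point; the three points give a linear system in c and q, then p follows.
Solving: c = -2, q = 0, p = 18, so R(m) = -2 + 18/(m + 0).
Then R(18) = -2 + 18/18 = -1.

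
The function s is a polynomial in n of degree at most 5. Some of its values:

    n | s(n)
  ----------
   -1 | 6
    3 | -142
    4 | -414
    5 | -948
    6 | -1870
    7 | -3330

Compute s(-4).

Write s(n) = an^5 + bn^4 + cn³ + dn² + en + p; the 6 given values yield a linear system in the 6 coefficients.
Solving, the leading coefficient vanishes, and s(n) = -n^4 - 3n³ + 2n² + 2.
Then s(-4) = -30.

-30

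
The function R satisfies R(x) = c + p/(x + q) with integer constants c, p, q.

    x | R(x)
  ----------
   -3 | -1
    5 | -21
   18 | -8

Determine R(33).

(R(x) − c)(x + q) = p for each data point; the three points give a linear system in c and q, then p follows.
Solving: c = -6, q = -3, p = -30, so R(x) = -6 − 30/(x − 3).
Then R(33) = -6 − 30/30 = -7.

-7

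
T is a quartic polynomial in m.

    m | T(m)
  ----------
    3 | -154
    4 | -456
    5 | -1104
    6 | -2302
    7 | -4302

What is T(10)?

Write T(m) = am^4 + bm³ + cm² + dm + e; the 5 given values yield a linear system in the 5 coefficients.
Solving, T(m) = -2m^4 + 2m³ - 3m² - 5m - 4.
Then T(10) = -18354.

-18354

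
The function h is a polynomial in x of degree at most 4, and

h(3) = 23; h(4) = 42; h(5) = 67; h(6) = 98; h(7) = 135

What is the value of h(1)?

3

Write h(x) = ax^4 + bx³ + cx² + dx + e; the 5 given values yield a linear system in the 5 coefficients.
Solving, the top 2 coefficients vanish, and h(x) = 3x² - 2x + 2.
Then h(1) = 3.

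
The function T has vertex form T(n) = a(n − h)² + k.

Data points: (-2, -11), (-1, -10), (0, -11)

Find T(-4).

First differences 1, -1; second difference -2 = 2a, so a = -1.
Expanding, the n-coefficient is −2ah = 2h; matching it to the data gives h = -1, and then k = -10.
So T(n) = -1(n + 1)² − 10.
T(-4) = -1·(-3)² − 10 = -19.

-19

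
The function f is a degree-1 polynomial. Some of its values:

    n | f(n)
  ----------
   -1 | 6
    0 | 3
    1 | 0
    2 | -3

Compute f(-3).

12

First differences: -3, -3, -3.
Level-1 differences are constant, so f has degree 1.
Fitting a degree-1 polynomial gives f(n) = -3n + 3.
Then f(-3) = 12.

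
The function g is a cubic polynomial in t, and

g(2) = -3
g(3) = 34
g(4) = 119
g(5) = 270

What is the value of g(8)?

Write g(t) = at³ + bt² + ct + d; the 4 given values yield a linear system in the 4 coefficients.
Solving, g(t) = 3t³ - 3t² - 5t - 5.
Then g(8) = 1299.

1299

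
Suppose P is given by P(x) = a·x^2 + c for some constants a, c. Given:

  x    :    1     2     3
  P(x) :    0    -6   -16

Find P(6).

-70

From P(1) = 0 and P(2) = -6: 1a + c = 0 and 4a + c = -6.
Subtracting: 3a = -6, so a = -2; then c = 0 − (-2)·1 = 2.
So P(x) = -2x² + 2, and P(6) = -70.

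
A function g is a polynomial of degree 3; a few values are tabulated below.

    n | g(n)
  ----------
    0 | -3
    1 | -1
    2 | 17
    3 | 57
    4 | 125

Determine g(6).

First differences: 2, 18, 40, 68. Second differences: 16, 22, 28. Third differences: 6, 6.
Level-3 differences are constant, so g has degree 3.
Fitting a degree-3 polynomial gives g(n) = n³ + 5n² - 4n - 3.
Then g(6) = 369.

369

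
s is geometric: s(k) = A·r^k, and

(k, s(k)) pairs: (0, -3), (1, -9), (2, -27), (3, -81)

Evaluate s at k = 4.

Consecutive ratio: -9/(-3) = 3, and -27/(-9) = 3, so r = 3.
Then A·3^0 = -3 gives A = -3, and s(k) = -3·3^k.
s(4) = -3·3^4 = -243.

-243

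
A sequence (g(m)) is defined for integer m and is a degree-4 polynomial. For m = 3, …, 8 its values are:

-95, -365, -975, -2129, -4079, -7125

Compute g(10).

-17945

First differences: -270, -610, -1154, -1950, -3046. Second differences: -340, -544, -796, -1096. Third differences: -204, -252, -300. Fourth differences: -48, -48.
Level-4 differences are constant, so g has degree 4.
Fitting a degree-4 polynomial gives g(m) = -2m^4 + 2m³ + 6m - 5.
Then g(10) = -17945.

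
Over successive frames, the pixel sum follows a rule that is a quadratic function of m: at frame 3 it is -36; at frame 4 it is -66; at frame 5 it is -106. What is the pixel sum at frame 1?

-6

Write the value at m as f(m).
Write f(m) = am² + bm + c; the 3 given values yield a linear system in the 3 coefficients.
Solving, f(m) = -5m² + 5m - 6.
Then f(1) = -6.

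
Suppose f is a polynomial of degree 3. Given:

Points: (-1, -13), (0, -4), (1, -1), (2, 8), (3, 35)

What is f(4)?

First differences: 9, 3, 9, 27. Second differences: -6, 6, 18. Third differences: 12, 12.
Level-3 differences are constant, so f has degree 3.
Fitting a degree-3 polynomial gives f(t) = 2t³ - 3t² + 4t - 4.
Then f(4) = 92.

92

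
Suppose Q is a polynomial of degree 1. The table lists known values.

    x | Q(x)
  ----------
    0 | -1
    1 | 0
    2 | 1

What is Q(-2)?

Write Q(x) = ax + b; the 3 given values yield a linear system in the 2 coefficients.
Solving, Q(x) = x - 1.
Then Q(-2) = -3.

-3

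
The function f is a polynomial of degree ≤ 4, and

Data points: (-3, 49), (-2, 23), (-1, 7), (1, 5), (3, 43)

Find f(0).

1

Write f(n) = an^4 + bn³ + cn² + dn + e; the 5 given values yield a linear system in the 5 coefficients.
Solving, the top 2 coefficients vanish, and f(n) = 5n² - n + 1.
Then f(0) = 1.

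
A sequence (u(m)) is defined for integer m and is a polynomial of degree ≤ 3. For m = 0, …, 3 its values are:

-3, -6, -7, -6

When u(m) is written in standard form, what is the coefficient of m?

First differences: -3, -1, 1. Second differences: 2, 2.
Level-2 differences are constant, so u has degree 2.
Fitting a degree-2 polynomial gives u(m) = m² - 4m - 3.
The coefficient of m is -4.

-4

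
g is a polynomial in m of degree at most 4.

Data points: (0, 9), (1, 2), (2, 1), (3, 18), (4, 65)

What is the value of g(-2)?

First differences: -7, -1, 17, 47. Second differences: 6, 18, 30. Third differences: 12, 12.
Level-3 differences are constant, so g has degree 3.
Fitting a degree-3 polynomial gives g(m) = 2m³ - 3m² - 6m + 9.
Then g(-2) = -7.

-7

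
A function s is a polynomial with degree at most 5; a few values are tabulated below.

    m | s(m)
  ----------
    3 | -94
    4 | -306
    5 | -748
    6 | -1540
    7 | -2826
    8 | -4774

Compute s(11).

First differences: -212, -442, -792, -1286, -1948. Second differences: -230, -350, -494, -662. Third differences: -120, -144, -168. Fourth differences: -24, -24.
Level-4 differences are constant, so s has degree 4.
Fitting a degree-4 polynomial gives s(m) = -m^4 - 2m³ + 6m² - 5m + 2.
Then s(11) = -16630.

-16630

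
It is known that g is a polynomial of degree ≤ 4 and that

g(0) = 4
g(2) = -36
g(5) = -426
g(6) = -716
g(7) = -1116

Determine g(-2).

36

Write g(n) = an^4 + bn³ + cn² + dn + e; the 5 given values yield a linear system in the 5 coefficients.
Solving, the leading coefficient vanishes, and g(n) = -3n³ - n² - 6n + 4.
Then g(-2) = 36.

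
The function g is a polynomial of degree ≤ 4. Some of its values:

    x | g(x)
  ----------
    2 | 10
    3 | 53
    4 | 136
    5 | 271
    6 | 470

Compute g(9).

First differences: 43, 83, 135, 199. Second differences: 40, 52, 64. Third differences: 12, 12.
Level-3 differences are constant, so g has degree 3.
Fitting a degree-3 polynomial gives g(x) = 2x³ + 2x² - 5x - 4.
Then g(9) = 1571.

1571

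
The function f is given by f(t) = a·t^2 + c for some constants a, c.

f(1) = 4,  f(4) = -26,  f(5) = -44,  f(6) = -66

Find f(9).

-156

From f(1) = 4 and f(4) = -26: 1a + c = 4 and 16a + c = -26.
Subtracting: 15a = -30, so a = -2; then c = 4 − (-2)·1 = 6.
So f(t) = -2t² + 6, and f(9) = -156.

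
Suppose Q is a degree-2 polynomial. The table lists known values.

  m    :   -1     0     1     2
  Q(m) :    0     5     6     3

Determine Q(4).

-15

Write Q(m) = am² + bm + c; the 4 given values yield a linear system in the 3 coefficients.
Solving, Q(m) = -2m² + 3m + 5.
Then Q(4) = -15.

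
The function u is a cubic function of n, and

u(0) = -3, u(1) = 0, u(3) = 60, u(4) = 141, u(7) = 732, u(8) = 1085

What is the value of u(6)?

Write u(n) = an³ + bn² + cn + d; the 6 given values yield a linear system in the 4 coefficients.
Solving, u(n) = 2n³ + n² - 3.
Then u(6) = 465.

465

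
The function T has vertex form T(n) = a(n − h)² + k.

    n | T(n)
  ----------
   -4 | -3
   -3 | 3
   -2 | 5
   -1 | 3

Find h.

First differences 6, 2, -2; second difference -4 = 2a, so a = -2.
Expanding, the n-coefficient is −2ah = 4h; matching it to the data gives h = -2, and then k = 5.
So T(n) = -2(n + 2)² + 5.
Hence h = -2.

-2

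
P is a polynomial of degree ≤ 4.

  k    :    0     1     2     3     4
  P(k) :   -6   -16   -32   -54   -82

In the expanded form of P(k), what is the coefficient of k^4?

0

First differences: -10, -16, -22, -28. Second differences: -6, -6, -6.
Level-2 differences are constant, so P has degree 2.
Fitting a degree-2 polynomial gives P(k) = -3k² - 7k - 6.
The coefficient of k^4 is 0.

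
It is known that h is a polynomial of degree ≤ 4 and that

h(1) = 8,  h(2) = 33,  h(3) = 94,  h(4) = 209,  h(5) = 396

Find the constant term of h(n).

First differences: 25, 61, 115, 187. Second differences: 36, 54, 72. Third differences: 18, 18.
Level-3 differences are constant, so h has degree 3.
Fitting a degree-3 polynomial gives h(n) = 3n³ + 4n + 1.
The constant term is h(0) = 1.

1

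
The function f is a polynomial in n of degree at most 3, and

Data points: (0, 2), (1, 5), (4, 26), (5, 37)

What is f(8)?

82

Write f(n) = an³ + bn² + cn + d; the 4 given values yield a linear system in the 4 coefficients.
Solving, the leading coefficient vanishes, and f(n) = n² + 2n + 2.
Then f(8) = 82.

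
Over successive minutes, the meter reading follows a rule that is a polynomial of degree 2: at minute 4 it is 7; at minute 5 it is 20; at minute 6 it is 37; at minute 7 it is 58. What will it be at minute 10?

Write the value at x as Q(x).
First differences: 13, 17, 21. Second differences: 4, 4.
Level-2 differences are constant, so Q has degree 2.
Fitting a degree-2 polynomial gives Q(x) = 2x² - 5x - 5.
Then Q(10) = 145.

145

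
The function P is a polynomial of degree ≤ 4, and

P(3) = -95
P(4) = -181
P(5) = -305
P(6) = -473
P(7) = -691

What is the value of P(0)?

-5

First differences: -86, -124, -168, -218. Second differences: -38, -44, -50. Third differences: -6, -6.
Level-3 differences are constant, so P has degree 3.
Fitting a degree-3 polynomial gives P(t) = -t³ - 7t² - 5.
Then P(0) = -5.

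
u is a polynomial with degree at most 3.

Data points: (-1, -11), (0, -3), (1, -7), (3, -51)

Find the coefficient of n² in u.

Write u(n) = an³ + bn² + cn + d; the 4 given values yield a linear system in the 4 coefficients.
Solving, the leading coefficient vanishes, and u(n) = -6n² + 2n - 3.
The coefficient of n² is -6.

-6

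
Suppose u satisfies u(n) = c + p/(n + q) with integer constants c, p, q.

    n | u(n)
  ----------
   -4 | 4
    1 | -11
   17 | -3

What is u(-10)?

0

(u(n) − c)(n + q) = p for each data point; the three points give a linear system in c and q, then p follows.
Solving: c = -2, q = 1, p = -18, so u(n) = -2 − 18/(n + 1).
Then u(-10) = -2 − 18/(-9) = 0.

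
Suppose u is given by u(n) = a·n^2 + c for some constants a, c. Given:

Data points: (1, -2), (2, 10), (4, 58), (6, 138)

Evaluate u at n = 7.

From u(1) = -2 and u(2) = 10: 1a + c = -2 and 4a + c = 10.
Subtracting: 3a = 12, so a = 4; then c = -2 − 4·1 = -6.
So u(n) = 4n² − 6, and u(7) = 190.

190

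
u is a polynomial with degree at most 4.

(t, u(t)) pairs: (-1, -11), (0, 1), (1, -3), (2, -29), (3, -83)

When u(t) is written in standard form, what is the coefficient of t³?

Write u(t) = at^4 + bt³ + ct² + dt + e; the 5 given values yield a linear system in the 5 coefficients.
Solving, the leading coefficient vanishes, and u(t) = -t³ - 8t² + 5t + 1.
The coefficient of t³ is -1.

-1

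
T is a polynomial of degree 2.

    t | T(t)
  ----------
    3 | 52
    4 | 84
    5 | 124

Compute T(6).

Write T(t) = at² + bt + c; the 3 given values yield a linear system in the 3 coefficients.
Solving, T(t) = 4t² + 4t + 4.
Then T(6) = 172.

172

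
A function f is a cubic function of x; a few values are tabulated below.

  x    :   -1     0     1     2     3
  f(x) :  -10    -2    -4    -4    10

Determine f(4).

First differences: 8, -2, 0, 14. Second differences: -10, 2, 14. Third differences: 12, 12.
Level-3 differences are constant, so f has degree 3.
Fitting a degree-3 polynomial gives f(x) = 2x³ - 5x² + x - 2.
Then f(4) = 50.

50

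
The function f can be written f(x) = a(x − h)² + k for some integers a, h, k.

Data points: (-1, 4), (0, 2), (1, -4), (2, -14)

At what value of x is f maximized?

First differences -2, -6, -10; second difference -4 = 2a, so a = -2.
Expanding, the x-coefficient is −2ah = 4h; matching it to the data gives h = -1, and then k = 4.
So f(x) = -2(x + 1)² + 4.
Hence h = -1.

-1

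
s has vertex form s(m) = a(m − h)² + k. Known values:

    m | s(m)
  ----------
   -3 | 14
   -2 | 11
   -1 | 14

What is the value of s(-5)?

38

First differences -3, 3; second difference 6 = 2a, so a = 3.
Expanding, the m-coefficient is −2ah = -6h; matching it to the data gives h = -2, and then k = 11.
So s(m) = 3(m + 2)² + 11.
s(-5) = 3·(-3)² + 11 = 38.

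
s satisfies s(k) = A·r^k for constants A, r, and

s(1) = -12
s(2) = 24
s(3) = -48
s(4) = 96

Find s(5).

-192

Consecutive ratio: 24/(-12) = -2, and -48/24 = -2, so r = -2.
Then A·(-2)^1 = -12 gives A = 6, and s(k) = 6·(-2)^k.
s(5) = 6·(-2)^5 = -192.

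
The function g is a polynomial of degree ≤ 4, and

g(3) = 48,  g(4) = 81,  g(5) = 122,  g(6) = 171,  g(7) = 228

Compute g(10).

447

Write g(n) = an^4 + bn³ + cn² + dn + e; the 5 given values yield a linear system in the 5 coefficients.
Solving, the top 2 coefficients vanish, and g(n) = 4n² + 5n - 3.
Then g(10) = 447.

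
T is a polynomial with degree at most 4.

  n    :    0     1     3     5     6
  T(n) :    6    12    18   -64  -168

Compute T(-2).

48

Write T(n) = an^4 + bn³ + cn² + dn + e; the 5 given values yield a linear system in the 5 coefficients.
Solving, the leading coefficient vanishes, and T(n) = -2n³ + 7n² + n + 6.
Then T(-2) = 48.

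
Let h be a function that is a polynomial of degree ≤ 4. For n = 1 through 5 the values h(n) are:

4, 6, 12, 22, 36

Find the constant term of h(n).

6

First differences: 2, 6, 10, 14. Second differences: 4, 4, 4.
Level-2 differences are constant, so h has degree 2.
Fitting a degree-2 polynomial gives h(n) = 2n² - 4n + 6.
The constant term is h(0) = 6.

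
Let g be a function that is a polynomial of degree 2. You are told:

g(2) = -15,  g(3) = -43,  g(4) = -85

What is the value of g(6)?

Write g(k) = ak² + bk + c; the 3 given values yield a linear system in the 3 coefficients.
Solving, g(k) = -7k² + 7k - 1.
Then g(6) = -211.

-211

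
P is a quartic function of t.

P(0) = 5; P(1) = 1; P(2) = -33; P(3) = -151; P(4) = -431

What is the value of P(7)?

-3383

Write P(t) = at^4 + bt³ + ct² + dt + e; the 5 given values yield a linear system in the 5 coefficients.
Solving, P(t) = -t^4 - 3t³ + t² - t + 5.
Then P(7) = -3383.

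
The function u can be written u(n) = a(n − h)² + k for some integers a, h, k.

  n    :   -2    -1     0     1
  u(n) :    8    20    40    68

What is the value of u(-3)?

First differences 12, 20, 28; second difference 8 = 2a, so a = 4.
Expanding, the n-coefficient is −2ah = -8h; matching it to the data gives h = -3, and then k = 4.
So u(n) = 4(n + 3)² + 4.
u(-3) = 4·0² + 4 = 4.

4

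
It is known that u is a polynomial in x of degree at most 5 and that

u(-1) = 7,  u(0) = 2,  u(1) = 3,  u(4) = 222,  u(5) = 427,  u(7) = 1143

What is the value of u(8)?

1690

Write u(x) = ax^5 + bx^4 + cx³ + dx² + ex + p; the 6 given values yield a linear system in the 6 coefficients.
Solving, the top 2 coefficients vanish, and u(x) = 3x³ + 3x² - 5x + 2.
Then u(8) = 1690.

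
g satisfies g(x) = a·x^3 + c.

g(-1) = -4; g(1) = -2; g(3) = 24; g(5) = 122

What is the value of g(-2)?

-11

From g(-1) = -4 and g(1) = -2: -1a + c = -4 and 1a + c = -2.
Subtracting: 2a = 2, so a = 1; then c = -4 − 1·(-1) = -3.
So g(x) = 1x³ − 3, and g(-2) = -11.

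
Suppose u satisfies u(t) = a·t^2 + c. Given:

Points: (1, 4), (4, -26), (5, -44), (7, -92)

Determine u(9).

From u(1) = 4 and u(4) = -26: 1a + c = 4 and 16a + c = -26.
Subtracting: 15a = -30, so a = -2; then c = 4 − (-2)·1 = 6.
So u(t) = -2t² + 6, and u(9) = -156.

-156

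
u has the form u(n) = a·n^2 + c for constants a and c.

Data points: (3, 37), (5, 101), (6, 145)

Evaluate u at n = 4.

From u(3) = 37 and u(5) = 101: 9a + c = 37 and 25a + c = 101.
Subtracting: 16a = 64, so a = 4; then c = 37 − 4·9 = 1.
So u(n) = 4n² + 1, and u(4) = 65.

65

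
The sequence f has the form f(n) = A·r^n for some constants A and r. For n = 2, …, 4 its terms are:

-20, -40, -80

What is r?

Consecutive ratio: -40/(-20) = 2, and -80/(-40) = 2, so r = 2.
Then A·2^2 = -20 gives A = -5, and f(n) = -5·2^n.

2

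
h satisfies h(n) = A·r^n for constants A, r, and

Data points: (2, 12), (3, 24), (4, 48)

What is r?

Consecutive ratio: 24/12 = 2, and 48/24 = 2, so r = 2.
Then A·2^2 = 12 gives A = 3, and h(n) = 3·2^n.

2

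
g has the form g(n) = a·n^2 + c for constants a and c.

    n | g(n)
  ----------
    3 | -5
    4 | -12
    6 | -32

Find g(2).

0

From g(3) = -5 and g(4) = -12: 9a + c = -5 and 16a + c = -12.
Subtracting: 7a = -7, so a = -1; then c = -5 − (-1)·9 = 4.
So g(n) = -1n² + 4, and g(2) = 0.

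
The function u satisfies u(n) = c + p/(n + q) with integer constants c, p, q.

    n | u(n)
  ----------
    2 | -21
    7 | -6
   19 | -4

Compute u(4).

-9

(u(n) − c)(n + q) = p for each data point; the three points give a linear system in c and q, then p follows.
Solving: c = -3, q = -1, p = -18, so u(n) = -3 − 18/(n − 1).
Then u(4) = -3 − 18/3 = -9.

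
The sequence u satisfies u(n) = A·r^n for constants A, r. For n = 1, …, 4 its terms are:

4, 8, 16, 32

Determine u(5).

Consecutive ratio: 8/4 = 2, and 16/8 = 2, so r = 2.
Then A·2^1 = 4 gives A = 2, and u(n) = 2·2^n.
u(5) = 2·2^5 = 64.

64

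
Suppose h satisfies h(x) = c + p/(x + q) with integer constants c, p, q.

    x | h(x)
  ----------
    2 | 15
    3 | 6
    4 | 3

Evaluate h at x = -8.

(h(x) − c)(x + q) = p for each data point; the three points give a linear system in c and q, then p follows.
Solving: c = -3, q = -1, p = 18, so h(x) = -3 + 18/(x − 1).
Then h(-8) = -3 + 18/(-9) = -5.

-5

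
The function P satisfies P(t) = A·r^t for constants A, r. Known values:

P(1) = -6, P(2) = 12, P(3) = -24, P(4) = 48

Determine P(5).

-96

Consecutive ratio: 12/(-6) = -2, and -24/12 = -2, so r = -2.
Then A·(-2)^1 = -6 gives A = 3, and P(t) = 3·(-2)^t.
P(5) = 3·(-2)^5 = -96.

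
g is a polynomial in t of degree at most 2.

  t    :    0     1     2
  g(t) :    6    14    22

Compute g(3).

First differences: 8, 8.
Level-1 differences are constant, so g has degree 1.
Extending the table by one column gives the next first difference 8, so g(3) = 22 + 8 = 30.

30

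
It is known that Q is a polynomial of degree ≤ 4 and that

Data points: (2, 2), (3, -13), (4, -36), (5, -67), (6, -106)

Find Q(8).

-208

First differences: -15, -23, -31, -39. Second differences: -8, -8, -8.
Level-2 differences are constant, so Q has degree 2.
Fitting a degree-2 polynomial gives Q(x) = -4x² + 5x + 8.
Then Q(8) = -208.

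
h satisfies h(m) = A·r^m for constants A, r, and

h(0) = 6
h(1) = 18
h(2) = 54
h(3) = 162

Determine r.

Consecutive ratio: 18/6 = 3, and 54/18 = 3, so r = 3.
Then A·3^0 = 6 gives A = 6, and h(m) = 6·3^m.

3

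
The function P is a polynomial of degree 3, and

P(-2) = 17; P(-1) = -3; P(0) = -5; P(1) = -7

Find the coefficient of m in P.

Write P(m) = am³ + bm² + cm + d; the 4 given values yield a linear system in the 4 coefficients.
Solving, P(m) = -3m³ + m - 5.
The coefficient of m is 1.

1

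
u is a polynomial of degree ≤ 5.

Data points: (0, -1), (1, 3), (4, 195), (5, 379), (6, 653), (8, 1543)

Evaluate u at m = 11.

4003

Write u(m) = am^5 + bm^4 + cm³ + dm² + em + p; the 6 given values yield a linear system in the 6 coefficients.
Solving, the top 2 coefficients vanish, and u(m) = 3m³ + m - 1.
Then u(11) = 4003.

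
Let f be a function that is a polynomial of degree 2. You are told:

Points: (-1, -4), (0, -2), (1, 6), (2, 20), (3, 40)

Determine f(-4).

First differences: 2, 8, 14, 20. Second differences: 6, 6, 6.
Level-2 differences are constant, so f has degree 2.
Fitting a degree-2 polynomial gives f(n) = 3n² + 5n - 2.
Then f(-4) = 26.

26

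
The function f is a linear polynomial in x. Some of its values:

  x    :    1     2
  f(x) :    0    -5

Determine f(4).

-15

Write f(x) = ax + b; the 2 given values yield a linear system in the 2 coefficients.
Solving, f(x) = -5x + 5.
Then f(4) = -15.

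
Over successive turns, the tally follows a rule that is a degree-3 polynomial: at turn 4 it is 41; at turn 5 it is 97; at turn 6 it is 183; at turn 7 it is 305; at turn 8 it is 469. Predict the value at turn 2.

-5

Write the value at m as s(m).
Write s(m) = am³ + bm² + cm + d; the 5 given values yield a linear system in the 4 coefficients.
Solving, s(m) = m³ - 5m - 3.
Then s(2) = -5.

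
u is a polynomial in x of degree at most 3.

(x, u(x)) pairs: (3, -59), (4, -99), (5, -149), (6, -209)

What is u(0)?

1

First differences: -40, -50, -60. Second differences: -10, -10.
Level-2 differences are constant, so u has degree 2.
Fitting a degree-2 polynomial gives u(x) = -5x² - 5x + 1.
Then u(0) = 1.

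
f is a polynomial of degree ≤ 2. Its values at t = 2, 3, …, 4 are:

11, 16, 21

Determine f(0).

1

First differences: 5, 5.
Level-1 differences are constant, so f has degree 1.
Fitting a degree-1 polynomial gives f(t) = 5t + 1.
Then f(0) = 1.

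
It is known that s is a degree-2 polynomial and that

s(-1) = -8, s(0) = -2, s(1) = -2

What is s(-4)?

Write s(x) = ax² + bx + c; the 3 given values yield a linear system in the 3 coefficients.
Solving, s(x) = -3x² + 3x - 2.
Then s(-4) = -62.

-62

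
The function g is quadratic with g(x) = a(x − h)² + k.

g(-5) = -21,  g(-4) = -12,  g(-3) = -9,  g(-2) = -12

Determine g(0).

First differences 9, 3, -3; second difference -6 = 2a, so a = -3.
Expanding, the x-coefficient is −2ah = 6h; matching it to the data gives h = -3, and then k = -9.
So g(x) = -3(x + 3)² − 9.
g(0) = -3·3² − 9 = -36.

-36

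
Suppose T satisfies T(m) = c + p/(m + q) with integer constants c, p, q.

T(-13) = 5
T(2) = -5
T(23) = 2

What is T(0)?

-21

(T(m) − c)(m + q) = p for each data point; the three points give a linear system in c and q, then p follows.
Solving: c = 3, q = 1, p = -24, so T(m) = 3 − 24/(m + 1).
Then T(0) = 3 − 24/1 = -21.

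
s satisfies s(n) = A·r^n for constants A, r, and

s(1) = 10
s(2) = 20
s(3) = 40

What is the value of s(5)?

Consecutive ratio: 20/10 = 2, and 40/20 = 2, so r = 2.
Then A·2^1 = 10 gives A = 5, and s(n) = 5·2^n.
s(5) = 5·2^5 = 160.

160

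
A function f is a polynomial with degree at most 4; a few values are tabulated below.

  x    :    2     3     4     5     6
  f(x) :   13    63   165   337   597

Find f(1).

Write f(x) = ax^4 + bx³ + cx² + dx + e; the 5 given values yield a linear system in the 5 coefficients.
Solving, the leading coefficient vanishes, and f(x) = 3x³ - x² - 2x - 3.
Then f(1) = -3.

-3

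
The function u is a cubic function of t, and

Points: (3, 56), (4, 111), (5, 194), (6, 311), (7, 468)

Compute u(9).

First differences: 55, 83, 117, 157. Second differences: 28, 34, 40. Third differences: 6, 6.
Level-3 differences are constant, so u has degree 3.
Fitting a degree-3 polynomial gives u(t) = t³ + 2t² + 4t - 1.
Then u(9) = 926.

926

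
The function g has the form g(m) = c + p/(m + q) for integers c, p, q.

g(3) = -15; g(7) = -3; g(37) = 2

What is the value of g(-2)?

(g(m) − c)(m + q) = p for each data point; the three points give a linear system in c and q, then p follows.
Solving: c = 3, q = -1, p = -36, so g(m) = 3 − 36/(m − 1).
Then g(-2) = 3 − 36/(-3) = 15.

15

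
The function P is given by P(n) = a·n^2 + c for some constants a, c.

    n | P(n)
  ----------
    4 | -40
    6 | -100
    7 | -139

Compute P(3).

From P(4) = -40 and P(6) = -100: 16a + c = -40 and 36a + c = -100.
Subtracting: 20a = -60, so a = -3; then c = -40 − (-3)·16 = 8.
So P(n) = -3n² + 8, and P(3) = -19.

-19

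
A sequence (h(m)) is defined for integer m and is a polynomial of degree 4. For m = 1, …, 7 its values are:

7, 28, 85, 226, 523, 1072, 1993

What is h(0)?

Write h(m) = am^4 + bm³ + cm² + dm + e; the 7 given values yield a linear system in the 5 coefficients.
Solving, h(m) = m^4 - 2m³ + 5m² + 5m - 2.
Then h(0) = -2.

-2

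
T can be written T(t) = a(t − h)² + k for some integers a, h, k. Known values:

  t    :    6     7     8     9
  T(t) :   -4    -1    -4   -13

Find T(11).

-49

First differences 3, -3, -9; second difference -6 = 2a, so a = -3.
Expanding, the t-coefficient is −2ah = 6h; matching it to the data gives h = 7, and then k = -1.
So T(t) = -3(t − 7)² − 1.
T(11) = -3·4² − 1 = -49.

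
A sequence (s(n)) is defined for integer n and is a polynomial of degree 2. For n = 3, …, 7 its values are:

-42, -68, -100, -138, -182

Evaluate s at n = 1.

-8

First differences: -26, -32, -38, -44. Second differences: -6, -6, -6.
Level-2 differences are constant, so s has degree 2.
Fitting a degree-2 polynomial gives s(n) = -3n² - 5n.
Then s(1) = -8.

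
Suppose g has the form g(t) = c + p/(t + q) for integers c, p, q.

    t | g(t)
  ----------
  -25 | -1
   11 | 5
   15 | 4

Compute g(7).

7

(g(t) − c)(t + q) = p for each data point; the three points give a linear system in c and q, then p follows.
Solving: c = 1, q = 1, p = 48, so g(t) = 1 + 48/(t + 1).
Then g(7) = 1 + 48/8 = 7.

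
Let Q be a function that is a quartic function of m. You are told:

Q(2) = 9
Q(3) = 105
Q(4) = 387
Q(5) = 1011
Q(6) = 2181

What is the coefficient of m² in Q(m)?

Write Q(m) = am^4 + bm³ + cm² + dm + e; the 5 given values yield a linear system in the 5 coefficients.
Solving, Q(m) = 2m^4 - 2m³ + m² - m - 9.
The coefficient of m² is 1.

1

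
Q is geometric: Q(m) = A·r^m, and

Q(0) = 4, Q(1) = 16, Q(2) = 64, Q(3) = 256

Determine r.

4

Consecutive ratio: 16/4 = 4, and 64/16 = 4, so r = 4.
Then A·4^0 = 4 gives A = 4, and Q(m) = 4·4^m.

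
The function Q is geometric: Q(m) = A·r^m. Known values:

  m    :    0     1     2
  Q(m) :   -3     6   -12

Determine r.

Consecutive ratio: 6/(-3) = -2, and -12/6 = -2, so r = -2.
Then A·(-2)^0 = -3 gives A = -3, and Q(m) = -3·(-2)^m.

-2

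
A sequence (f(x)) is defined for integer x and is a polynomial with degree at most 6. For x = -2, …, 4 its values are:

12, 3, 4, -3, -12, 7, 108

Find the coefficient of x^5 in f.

Write f(x) = ax^6 + bx^5 + cx^4 + dx³ + ex² + px + q; the 7 given values yield a linear system in the 7 coefficients.
Solving, the top 2 coefficients vanish, and f(x) = x^4 - x³ - 5x² - 2x + 4.
The coefficient of x^5 is 0.

0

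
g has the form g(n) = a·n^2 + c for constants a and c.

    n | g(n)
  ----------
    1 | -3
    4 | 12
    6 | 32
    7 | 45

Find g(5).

From g(1) = -3 and g(4) = 12: 1a + c = -3 and 16a + c = 12.
Subtracting: 15a = 15, so a = 1; then c = -3 − 1·1 = -4.
So g(n) = 1n² − 4, and g(5) = 21.

21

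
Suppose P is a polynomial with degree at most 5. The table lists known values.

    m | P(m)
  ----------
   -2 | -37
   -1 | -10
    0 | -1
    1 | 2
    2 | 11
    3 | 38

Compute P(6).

Write P(m) = am^5 + bm^4 + cm³ + dm² + em + p; the 6 given values yield a linear system in the 6 coefficients.
Solving, the top 2 coefficients vanish, and P(m) = 2m³ - 3m² + 4m - 1.
Then P(6) = 347.

347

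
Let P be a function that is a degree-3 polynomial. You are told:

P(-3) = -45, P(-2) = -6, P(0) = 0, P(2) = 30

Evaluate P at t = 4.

228

Write P(t) = at³ + bt² + ct + d; the 4 given values yield a linear system in the 4 coefficients.
Solving, P(t) = 3t³ + 3t² - 3t.
Then P(4) = 228.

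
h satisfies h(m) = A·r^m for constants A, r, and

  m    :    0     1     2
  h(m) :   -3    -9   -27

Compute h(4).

Consecutive ratio: -9/(-3) = 3, and -27/(-9) = 3, so r = 3.
Then A·3^0 = -3 gives A = -3, and h(m) = -3·3^m.
h(4) = -3·3^4 = -243.

-243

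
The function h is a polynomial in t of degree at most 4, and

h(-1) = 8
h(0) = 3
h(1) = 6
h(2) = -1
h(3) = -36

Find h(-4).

251

Write h(t) = at^4 + bt³ + ct² + dt + e; the 5 given values yield a linear system in the 5 coefficients.
Solving, the leading coefficient vanishes, and h(t) = -3t³ + 4t² + 2t + 3.
Then h(-4) = 251.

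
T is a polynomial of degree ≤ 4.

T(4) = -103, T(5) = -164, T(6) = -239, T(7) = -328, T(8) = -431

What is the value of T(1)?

-4

First differences: -61, -75, -89, -103. Second differences: -14, -14, -14.
Level-2 differences are constant, so T has degree 2.
Fitting a degree-2 polynomial gives T(n) = -7n² + 2n + 1.
Then T(1) = -4.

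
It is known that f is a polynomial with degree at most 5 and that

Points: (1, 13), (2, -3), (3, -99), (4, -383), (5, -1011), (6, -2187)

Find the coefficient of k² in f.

Write f(k) = ak^5 + bk^4 + ck³ + dk² + ek + p; the 6 given values yield a linear system in the 6 coefficients.
Solving, the leading coefficient vanishes, and f(k) = -2k^4 + 2k³ - 2k² + 6k + 9.
The coefficient of k² is -2.

-2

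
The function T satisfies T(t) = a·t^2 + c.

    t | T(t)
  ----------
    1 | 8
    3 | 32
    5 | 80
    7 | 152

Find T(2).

17

From T(1) = 8 and T(3) = 32: 1a + c = 8 and 9a + c = 32.
Subtracting: 8a = 24, so a = 3; then c = 8 − 3·1 = 5.
So T(t) = 3t² + 5, and T(2) = 17.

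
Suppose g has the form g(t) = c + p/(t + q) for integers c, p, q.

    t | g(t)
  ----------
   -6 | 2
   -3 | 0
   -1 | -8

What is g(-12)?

3

(g(t) − c)(t + q) = p for each data point; the three points give a linear system in c and q, then p follows.
Solving: c = 4, q = 0, p = 12, so g(t) = 4 + 12/(t + 0).
Then g(-12) = 4 + 12/(-12) = 3.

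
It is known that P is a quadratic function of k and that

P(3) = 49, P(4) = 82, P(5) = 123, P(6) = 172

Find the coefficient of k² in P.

First differences: 33, 41, 49. Second differences: 8, 8.
Level-2 differences are constant, so P has degree 2.
Fitting a degree-2 polynomial gives P(k) = 4k² + 5k - 2.
The coefficient of k² is 4.

4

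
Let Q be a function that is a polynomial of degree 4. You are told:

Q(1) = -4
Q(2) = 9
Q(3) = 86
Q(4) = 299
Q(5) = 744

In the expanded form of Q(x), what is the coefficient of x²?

Write Q(x) = ax^4 + bx³ + cx² + dx + e; the 5 given values yield a linear system in the 5 coefficients.
Solving, Q(x) = x^4 + 2x³ - 5x² - x - 1.
The coefficient of x² is -5.

-5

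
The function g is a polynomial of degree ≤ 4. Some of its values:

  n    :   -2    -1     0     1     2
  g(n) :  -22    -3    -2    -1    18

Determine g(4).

First differences: 19, 1, 1, 19. Second differences: -18, 0, 18. Third differences: 18, 18.
Level-3 differences are constant, so g has degree 3.
Fitting a degree-3 polynomial gives g(n) = 3n³ - 2n - 2.
Then g(4) = 182.

182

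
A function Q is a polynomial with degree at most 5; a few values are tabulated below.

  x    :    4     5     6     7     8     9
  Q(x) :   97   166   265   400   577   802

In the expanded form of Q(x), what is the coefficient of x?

Write Q(x) = ax^5 + bx^4 + cx³ + dx² + ex + p; the 6 given values yield a linear system in the 6 coefficients.
Solving, the top 2 coefficients vanish, and Q(x) = x³ + 8x + 1.
The coefficient of x is 8.

8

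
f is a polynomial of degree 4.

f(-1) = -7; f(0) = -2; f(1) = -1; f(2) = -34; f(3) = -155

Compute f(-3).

-29

Write f(t) = at^4 + bt³ + ct² + dt + e; the 5 given values yield a linear system in the 5 coefficients.
Solving, f(t) = -t^4 - 3t³ - t² + 6t - 2.
Then f(-3) = -29.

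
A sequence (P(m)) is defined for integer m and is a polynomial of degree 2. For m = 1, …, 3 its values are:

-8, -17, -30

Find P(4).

-47

Write P(m) = am² + bm + c; the 3 given values yield a linear system in the 3 coefficients.
Solving, P(m) = -2m² - 3m - 3.
Then P(4) = -47.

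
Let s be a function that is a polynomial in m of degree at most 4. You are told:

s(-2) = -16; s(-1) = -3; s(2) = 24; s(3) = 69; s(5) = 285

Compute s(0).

0

Write s(m) = am^4 + bm³ + cm² + dm + e; the 5 given values yield a linear system in the 5 coefficients.
Solving, the leading coefficient vanishes, and s(m) = 2m³ + m² + 2m.
Then s(0) = 0.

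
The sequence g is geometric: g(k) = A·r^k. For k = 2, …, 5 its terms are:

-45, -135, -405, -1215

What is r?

Consecutive ratio: -135/(-45) = 3, and -405/(-135) = 3, so r = 3.
Then A·3^2 = -45 gives A = -5, and g(k) = -5·3^k.

3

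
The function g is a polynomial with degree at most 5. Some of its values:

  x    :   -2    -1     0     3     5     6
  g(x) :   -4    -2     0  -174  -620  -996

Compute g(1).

-16

Write g(x) = ax^5 + bx^4 + cx³ + dx² + ex + p; the 6 given values yield a linear system in the 6 coefficients.
Solving, the top 2 coefficients vanish, and g(x) = -3x³ - 9x² - 4x.
Then g(1) = -16.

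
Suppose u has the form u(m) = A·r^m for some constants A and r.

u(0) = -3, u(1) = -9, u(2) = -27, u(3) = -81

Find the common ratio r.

3

Consecutive ratio: -9/(-3) = 3, and -27/(-9) = 3, so r = 3.
Then A·3^0 = -3 gives A = -3, and u(m) = -3·3^m.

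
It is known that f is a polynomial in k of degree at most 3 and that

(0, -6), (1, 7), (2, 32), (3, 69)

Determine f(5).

First differences: 13, 25, 37. Second differences: 12, 12.
Level-2 differences are constant, so f has degree 2.
Fitting a degree-2 polynomial gives f(k) = 6k² + 7k - 6.
Then f(5) = 179.

179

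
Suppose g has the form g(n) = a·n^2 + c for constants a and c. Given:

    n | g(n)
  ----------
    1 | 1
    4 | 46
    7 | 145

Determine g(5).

73

From g(1) = 1 and g(4) = 46: 1a + c = 1 and 16a + c = 46.
Subtracting: 15a = 45, so a = 3; then c = 1 − 3·1 = -2.
So g(n) = 3n² − 2, and g(5) = 73.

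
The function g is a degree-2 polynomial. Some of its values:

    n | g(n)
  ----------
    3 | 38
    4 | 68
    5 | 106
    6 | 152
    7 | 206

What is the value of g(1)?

First differences: 30, 38, 46, 54. Second differences: 8, 8, 8.
Level-2 differences are constant, so g has degree 2.
Fitting a degree-2 polynomial gives g(n) = 4n² + 2n - 4.
Then g(1) = 2.

2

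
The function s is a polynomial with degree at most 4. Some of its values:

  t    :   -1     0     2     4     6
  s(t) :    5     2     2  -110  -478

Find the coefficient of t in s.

Write s(t) = at^4 + bt³ + ct² + dt + e; the 5 given values yield a linear system in the 5 coefficients.
Solving, the leading coefficient vanishes, and s(t) = -3t³ + 4t² + 4t + 2.
The coefficient of t is 4.

4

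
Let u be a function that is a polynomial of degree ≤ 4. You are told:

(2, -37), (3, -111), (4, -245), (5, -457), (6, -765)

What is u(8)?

-1741

First differences: -74, -134, -212, -308. Second differences: -60, -78, -96. Third differences: -18, -18.
Level-3 differences are constant, so u has degree 3.
Fitting a degree-3 polynomial gives u(m) = -3m³ - 3m² - 2m + 3.
Then u(8) = -1741.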